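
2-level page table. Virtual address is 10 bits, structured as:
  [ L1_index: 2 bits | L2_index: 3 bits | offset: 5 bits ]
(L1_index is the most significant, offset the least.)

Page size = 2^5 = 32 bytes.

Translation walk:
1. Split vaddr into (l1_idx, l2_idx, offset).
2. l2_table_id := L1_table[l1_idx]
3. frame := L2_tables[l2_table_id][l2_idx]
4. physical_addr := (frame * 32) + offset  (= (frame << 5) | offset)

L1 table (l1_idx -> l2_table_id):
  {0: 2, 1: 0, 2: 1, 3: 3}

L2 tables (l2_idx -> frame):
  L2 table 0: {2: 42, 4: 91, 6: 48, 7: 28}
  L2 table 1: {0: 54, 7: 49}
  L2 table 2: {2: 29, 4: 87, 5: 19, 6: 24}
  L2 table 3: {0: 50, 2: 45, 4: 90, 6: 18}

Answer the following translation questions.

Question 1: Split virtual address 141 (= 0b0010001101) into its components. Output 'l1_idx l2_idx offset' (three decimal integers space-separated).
vaddr = 141 = 0b0010001101
  top 2 bits -> l1_idx = 0
  next 3 bits -> l2_idx = 4
  bottom 5 bits -> offset = 13

Answer: 0 4 13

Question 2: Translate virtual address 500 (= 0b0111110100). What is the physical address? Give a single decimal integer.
Answer: 916

Derivation:
vaddr = 500 = 0b0111110100
Split: l1_idx=1, l2_idx=7, offset=20
L1[1] = 0
L2[0][7] = 28
paddr = 28 * 32 + 20 = 916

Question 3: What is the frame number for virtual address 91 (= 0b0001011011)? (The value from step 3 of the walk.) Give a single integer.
Answer: 29

Derivation:
vaddr = 91: l1_idx=0, l2_idx=2
L1[0] = 2; L2[2][2] = 29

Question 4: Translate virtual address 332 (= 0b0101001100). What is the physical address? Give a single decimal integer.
Answer: 1356

Derivation:
vaddr = 332 = 0b0101001100
Split: l1_idx=1, l2_idx=2, offset=12
L1[1] = 0
L2[0][2] = 42
paddr = 42 * 32 + 12 = 1356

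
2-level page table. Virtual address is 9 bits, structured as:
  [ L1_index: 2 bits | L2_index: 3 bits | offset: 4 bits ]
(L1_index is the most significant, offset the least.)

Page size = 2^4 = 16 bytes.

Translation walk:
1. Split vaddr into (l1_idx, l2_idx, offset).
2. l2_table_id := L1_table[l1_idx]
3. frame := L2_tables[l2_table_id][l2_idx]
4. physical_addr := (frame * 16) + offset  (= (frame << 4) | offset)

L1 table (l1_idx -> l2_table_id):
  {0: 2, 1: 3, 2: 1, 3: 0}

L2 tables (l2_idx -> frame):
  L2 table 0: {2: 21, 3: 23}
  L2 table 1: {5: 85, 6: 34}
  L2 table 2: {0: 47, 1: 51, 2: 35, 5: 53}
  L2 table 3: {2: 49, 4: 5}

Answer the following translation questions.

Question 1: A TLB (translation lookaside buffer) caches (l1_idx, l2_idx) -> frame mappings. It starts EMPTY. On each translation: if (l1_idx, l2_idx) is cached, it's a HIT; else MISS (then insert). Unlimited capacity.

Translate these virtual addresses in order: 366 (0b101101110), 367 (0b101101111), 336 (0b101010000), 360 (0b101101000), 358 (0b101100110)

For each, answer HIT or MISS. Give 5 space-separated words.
vaddr=366: (2,6) not in TLB -> MISS, insert
vaddr=367: (2,6) in TLB -> HIT
vaddr=336: (2,5) not in TLB -> MISS, insert
vaddr=360: (2,6) in TLB -> HIT
vaddr=358: (2,6) in TLB -> HIT

Answer: MISS HIT MISS HIT HIT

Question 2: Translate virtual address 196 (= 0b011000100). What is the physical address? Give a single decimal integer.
vaddr = 196 = 0b011000100
Split: l1_idx=1, l2_idx=4, offset=4
L1[1] = 3
L2[3][4] = 5
paddr = 5 * 16 + 4 = 84

Answer: 84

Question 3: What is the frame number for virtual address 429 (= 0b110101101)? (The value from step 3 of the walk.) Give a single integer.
vaddr = 429: l1_idx=3, l2_idx=2
L1[3] = 0; L2[0][2] = 21

Answer: 21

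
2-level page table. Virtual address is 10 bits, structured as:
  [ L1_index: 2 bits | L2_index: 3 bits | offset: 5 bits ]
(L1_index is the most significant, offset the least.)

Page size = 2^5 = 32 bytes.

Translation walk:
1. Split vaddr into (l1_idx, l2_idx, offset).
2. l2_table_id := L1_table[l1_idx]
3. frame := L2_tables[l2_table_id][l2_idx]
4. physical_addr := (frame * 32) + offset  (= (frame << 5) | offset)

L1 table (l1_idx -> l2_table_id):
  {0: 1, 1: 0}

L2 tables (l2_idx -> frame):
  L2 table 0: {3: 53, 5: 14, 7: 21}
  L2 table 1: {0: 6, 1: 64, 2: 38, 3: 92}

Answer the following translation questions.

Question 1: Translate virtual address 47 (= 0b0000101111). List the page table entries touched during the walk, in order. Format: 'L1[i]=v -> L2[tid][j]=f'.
vaddr = 47 = 0b0000101111
Split: l1_idx=0, l2_idx=1, offset=15

Answer: L1[0]=1 -> L2[1][1]=64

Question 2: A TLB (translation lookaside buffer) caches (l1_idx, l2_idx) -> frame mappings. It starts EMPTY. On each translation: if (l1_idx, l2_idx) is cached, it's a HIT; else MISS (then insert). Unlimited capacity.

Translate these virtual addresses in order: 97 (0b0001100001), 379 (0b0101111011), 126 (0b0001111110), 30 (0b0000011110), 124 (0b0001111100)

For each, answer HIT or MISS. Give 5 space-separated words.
Answer: MISS MISS HIT MISS HIT

Derivation:
vaddr=97: (0,3) not in TLB -> MISS, insert
vaddr=379: (1,3) not in TLB -> MISS, insert
vaddr=126: (0,3) in TLB -> HIT
vaddr=30: (0,0) not in TLB -> MISS, insert
vaddr=124: (0,3) in TLB -> HIT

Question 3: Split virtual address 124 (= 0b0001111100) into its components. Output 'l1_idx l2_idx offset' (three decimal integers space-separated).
Answer: 0 3 28

Derivation:
vaddr = 124 = 0b0001111100
  top 2 bits -> l1_idx = 0
  next 3 bits -> l2_idx = 3
  bottom 5 bits -> offset = 28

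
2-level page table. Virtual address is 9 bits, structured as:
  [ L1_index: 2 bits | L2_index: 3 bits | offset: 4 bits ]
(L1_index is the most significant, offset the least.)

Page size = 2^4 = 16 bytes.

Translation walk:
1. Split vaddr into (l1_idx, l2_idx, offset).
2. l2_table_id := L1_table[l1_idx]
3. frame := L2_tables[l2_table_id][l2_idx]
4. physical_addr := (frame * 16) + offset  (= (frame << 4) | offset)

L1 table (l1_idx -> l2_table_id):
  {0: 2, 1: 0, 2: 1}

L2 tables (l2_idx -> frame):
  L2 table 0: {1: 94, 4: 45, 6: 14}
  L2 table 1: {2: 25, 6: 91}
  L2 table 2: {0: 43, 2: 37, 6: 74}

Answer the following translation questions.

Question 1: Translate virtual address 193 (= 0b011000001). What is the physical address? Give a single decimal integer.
vaddr = 193 = 0b011000001
Split: l1_idx=1, l2_idx=4, offset=1
L1[1] = 0
L2[0][4] = 45
paddr = 45 * 16 + 1 = 721

Answer: 721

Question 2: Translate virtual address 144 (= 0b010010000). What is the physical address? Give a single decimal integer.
Answer: 1504

Derivation:
vaddr = 144 = 0b010010000
Split: l1_idx=1, l2_idx=1, offset=0
L1[1] = 0
L2[0][1] = 94
paddr = 94 * 16 + 0 = 1504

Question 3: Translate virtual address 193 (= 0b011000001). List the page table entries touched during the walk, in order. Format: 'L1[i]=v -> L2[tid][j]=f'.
vaddr = 193 = 0b011000001
Split: l1_idx=1, l2_idx=4, offset=1

Answer: L1[1]=0 -> L2[0][4]=45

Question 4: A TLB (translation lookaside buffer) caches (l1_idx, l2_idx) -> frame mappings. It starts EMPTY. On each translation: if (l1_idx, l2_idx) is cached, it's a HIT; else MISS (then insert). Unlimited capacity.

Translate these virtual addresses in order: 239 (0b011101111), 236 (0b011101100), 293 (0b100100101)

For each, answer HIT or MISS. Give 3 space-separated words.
vaddr=239: (1,6) not in TLB -> MISS, insert
vaddr=236: (1,6) in TLB -> HIT
vaddr=293: (2,2) not in TLB -> MISS, insert

Answer: MISS HIT MISS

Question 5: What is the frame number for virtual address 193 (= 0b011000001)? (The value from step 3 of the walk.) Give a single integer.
Answer: 45

Derivation:
vaddr = 193: l1_idx=1, l2_idx=4
L1[1] = 0; L2[0][4] = 45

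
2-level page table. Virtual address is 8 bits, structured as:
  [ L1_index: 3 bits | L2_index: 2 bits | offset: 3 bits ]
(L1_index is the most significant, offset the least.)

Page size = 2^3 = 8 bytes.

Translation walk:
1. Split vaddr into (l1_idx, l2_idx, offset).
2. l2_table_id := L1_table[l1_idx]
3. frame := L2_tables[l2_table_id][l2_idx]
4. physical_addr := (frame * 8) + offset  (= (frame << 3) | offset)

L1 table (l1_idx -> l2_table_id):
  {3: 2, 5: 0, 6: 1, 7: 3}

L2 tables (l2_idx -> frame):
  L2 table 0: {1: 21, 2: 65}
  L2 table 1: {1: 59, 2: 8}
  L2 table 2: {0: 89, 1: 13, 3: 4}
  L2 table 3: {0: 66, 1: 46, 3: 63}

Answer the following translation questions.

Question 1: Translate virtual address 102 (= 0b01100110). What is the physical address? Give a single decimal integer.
Answer: 718

Derivation:
vaddr = 102 = 0b01100110
Split: l1_idx=3, l2_idx=0, offset=6
L1[3] = 2
L2[2][0] = 89
paddr = 89 * 8 + 6 = 718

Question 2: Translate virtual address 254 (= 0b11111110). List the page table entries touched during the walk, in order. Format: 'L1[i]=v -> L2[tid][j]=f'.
vaddr = 254 = 0b11111110
Split: l1_idx=7, l2_idx=3, offset=6

Answer: L1[7]=3 -> L2[3][3]=63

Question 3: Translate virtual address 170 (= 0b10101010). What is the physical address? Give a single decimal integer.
Answer: 170

Derivation:
vaddr = 170 = 0b10101010
Split: l1_idx=5, l2_idx=1, offset=2
L1[5] = 0
L2[0][1] = 21
paddr = 21 * 8 + 2 = 170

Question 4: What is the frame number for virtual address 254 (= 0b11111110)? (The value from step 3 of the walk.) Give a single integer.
Answer: 63

Derivation:
vaddr = 254: l1_idx=7, l2_idx=3
L1[7] = 3; L2[3][3] = 63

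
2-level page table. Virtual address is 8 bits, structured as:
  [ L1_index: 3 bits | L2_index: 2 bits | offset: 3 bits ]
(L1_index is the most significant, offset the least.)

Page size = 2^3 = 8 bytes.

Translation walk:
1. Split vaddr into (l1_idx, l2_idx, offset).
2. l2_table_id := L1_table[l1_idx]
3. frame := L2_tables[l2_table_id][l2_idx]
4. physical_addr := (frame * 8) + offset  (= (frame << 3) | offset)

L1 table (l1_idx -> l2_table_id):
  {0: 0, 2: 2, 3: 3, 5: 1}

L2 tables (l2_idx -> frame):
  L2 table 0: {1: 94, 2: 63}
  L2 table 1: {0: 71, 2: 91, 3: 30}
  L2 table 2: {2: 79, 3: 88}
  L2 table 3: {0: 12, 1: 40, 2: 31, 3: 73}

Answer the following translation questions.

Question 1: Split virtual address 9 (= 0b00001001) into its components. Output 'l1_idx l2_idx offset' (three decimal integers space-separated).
vaddr = 9 = 0b00001001
  top 3 bits -> l1_idx = 0
  next 2 bits -> l2_idx = 1
  bottom 3 bits -> offset = 1

Answer: 0 1 1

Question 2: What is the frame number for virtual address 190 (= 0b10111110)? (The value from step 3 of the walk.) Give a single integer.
vaddr = 190: l1_idx=5, l2_idx=3
L1[5] = 1; L2[1][3] = 30

Answer: 30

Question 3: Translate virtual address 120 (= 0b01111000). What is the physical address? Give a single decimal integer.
vaddr = 120 = 0b01111000
Split: l1_idx=3, l2_idx=3, offset=0
L1[3] = 3
L2[3][3] = 73
paddr = 73 * 8 + 0 = 584

Answer: 584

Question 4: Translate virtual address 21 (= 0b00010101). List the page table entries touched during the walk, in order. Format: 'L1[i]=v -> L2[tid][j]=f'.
vaddr = 21 = 0b00010101
Split: l1_idx=0, l2_idx=2, offset=5

Answer: L1[0]=0 -> L2[0][2]=63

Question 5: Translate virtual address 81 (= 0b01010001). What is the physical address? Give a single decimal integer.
vaddr = 81 = 0b01010001
Split: l1_idx=2, l2_idx=2, offset=1
L1[2] = 2
L2[2][2] = 79
paddr = 79 * 8 + 1 = 633

Answer: 633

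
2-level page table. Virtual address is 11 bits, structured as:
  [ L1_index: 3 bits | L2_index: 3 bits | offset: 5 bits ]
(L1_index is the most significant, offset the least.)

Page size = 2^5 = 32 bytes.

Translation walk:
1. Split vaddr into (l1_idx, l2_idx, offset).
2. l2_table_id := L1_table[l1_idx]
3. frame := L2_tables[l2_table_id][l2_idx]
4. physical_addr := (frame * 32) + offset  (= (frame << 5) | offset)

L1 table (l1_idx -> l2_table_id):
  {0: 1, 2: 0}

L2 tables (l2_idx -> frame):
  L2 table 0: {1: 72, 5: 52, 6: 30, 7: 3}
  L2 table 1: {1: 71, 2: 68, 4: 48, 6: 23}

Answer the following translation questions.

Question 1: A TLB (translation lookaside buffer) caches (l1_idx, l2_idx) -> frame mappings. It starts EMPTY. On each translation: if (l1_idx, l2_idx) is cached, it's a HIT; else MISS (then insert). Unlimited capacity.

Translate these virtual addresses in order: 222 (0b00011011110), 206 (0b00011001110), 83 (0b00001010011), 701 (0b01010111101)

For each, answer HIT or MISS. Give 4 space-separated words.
vaddr=222: (0,6) not in TLB -> MISS, insert
vaddr=206: (0,6) in TLB -> HIT
vaddr=83: (0,2) not in TLB -> MISS, insert
vaddr=701: (2,5) not in TLB -> MISS, insert

Answer: MISS HIT MISS MISS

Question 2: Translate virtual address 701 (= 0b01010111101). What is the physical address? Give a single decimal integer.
vaddr = 701 = 0b01010111101
Split: l1_idx=2, l2_idx=5, offset=29
L1[2] = 0
L2[0][5] = 52
paddr = 52 * 32 + 29 = 1693

Answer: 1693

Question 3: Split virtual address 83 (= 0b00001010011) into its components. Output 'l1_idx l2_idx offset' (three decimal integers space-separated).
vaddr = 83 = 0b00001010011
  top 3 bits -> l1_idx = 0
  next 3 bits -> l2_idx = 2
  bottom 5 bits -> offset = 19

Answer: 0 2 19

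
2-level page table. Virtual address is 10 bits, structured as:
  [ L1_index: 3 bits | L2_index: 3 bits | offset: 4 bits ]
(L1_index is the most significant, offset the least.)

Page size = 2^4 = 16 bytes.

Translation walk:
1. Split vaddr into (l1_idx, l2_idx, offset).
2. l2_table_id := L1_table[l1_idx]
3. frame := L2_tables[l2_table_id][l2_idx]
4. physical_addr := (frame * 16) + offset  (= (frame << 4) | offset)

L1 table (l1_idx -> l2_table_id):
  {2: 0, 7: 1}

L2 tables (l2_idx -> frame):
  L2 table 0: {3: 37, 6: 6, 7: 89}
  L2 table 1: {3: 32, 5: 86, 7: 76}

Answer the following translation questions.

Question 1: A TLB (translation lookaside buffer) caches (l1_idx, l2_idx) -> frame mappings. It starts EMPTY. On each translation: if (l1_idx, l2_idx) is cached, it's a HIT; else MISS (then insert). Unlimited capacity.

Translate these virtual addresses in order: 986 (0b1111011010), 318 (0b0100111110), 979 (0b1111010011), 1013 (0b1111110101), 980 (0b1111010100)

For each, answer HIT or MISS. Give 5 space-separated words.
vaddr=986: (7,5) not in TLB -> MISS, insert
vaddr=318: (2,3) not in TLB -> MISS, insert
vaddr=979: (7,5) in TLB -> HIT
vaddr=1013: (7,7) not in TLB -> MISS, insert
vaddr=980: (7,5) in TLB -> HIT

Answer: MISS MISS HIT MISS HIT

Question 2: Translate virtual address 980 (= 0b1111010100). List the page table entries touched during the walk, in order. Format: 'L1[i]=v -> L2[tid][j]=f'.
vaddr = 980 = 0b1111010100
Split: l1_idx=7, l2_idx=5, offset=4

Answer: L1[7]=1 -> L2[1][5]=86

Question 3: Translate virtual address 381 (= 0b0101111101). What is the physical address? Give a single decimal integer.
vaddr = 381 = 0b0101111101
Split: l1_idx=2, l2_idx=7, offset=13
L1[2] = 0
L2[0][7] = 89
paddr = 89 * 16 + 13 = 1437

Answer: 1437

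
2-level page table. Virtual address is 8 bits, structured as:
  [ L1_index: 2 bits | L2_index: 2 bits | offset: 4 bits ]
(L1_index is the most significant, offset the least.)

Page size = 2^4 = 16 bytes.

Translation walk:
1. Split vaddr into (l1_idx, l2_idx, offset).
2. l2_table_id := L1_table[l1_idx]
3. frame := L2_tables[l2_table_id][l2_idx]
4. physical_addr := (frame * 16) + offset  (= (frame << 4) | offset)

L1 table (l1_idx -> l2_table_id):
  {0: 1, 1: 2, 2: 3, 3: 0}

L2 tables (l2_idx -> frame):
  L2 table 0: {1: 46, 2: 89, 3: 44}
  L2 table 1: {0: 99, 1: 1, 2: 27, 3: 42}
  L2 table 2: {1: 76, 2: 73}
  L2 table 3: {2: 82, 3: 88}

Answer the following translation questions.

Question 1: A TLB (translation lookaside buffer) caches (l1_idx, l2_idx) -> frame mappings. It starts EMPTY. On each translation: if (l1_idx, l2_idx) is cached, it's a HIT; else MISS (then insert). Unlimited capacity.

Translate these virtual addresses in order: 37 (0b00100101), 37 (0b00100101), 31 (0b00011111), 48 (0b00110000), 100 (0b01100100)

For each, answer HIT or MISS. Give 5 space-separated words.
Answer: MISS HIT MISS MISS MISS

Derivation:
vaddr=37: (0,2) not in TLB -> MISS, insert
vaddr=37: (0,2) in TLB -> HIT
vaddr=31: (0,1) not in TLB -> MISS, insert
vaddr=48: (0,3) not in TLB -> MISS, insert
vaddr=100: (1,2) not in TLB -> MISS, insert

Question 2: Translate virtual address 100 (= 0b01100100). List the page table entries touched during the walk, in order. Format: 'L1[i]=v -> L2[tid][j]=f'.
vaddr = 100 = 0b01100100
Split: l1_idx=1, l2_idx=2, offset=4

Answer: L1[1]=2 -> L2[2][2]=73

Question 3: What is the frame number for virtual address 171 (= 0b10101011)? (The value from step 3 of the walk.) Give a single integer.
vaddr = 171: l1_idx=2, l2_idx=2
L1[2] = 3; L2[3][2] = 82

Answer: 82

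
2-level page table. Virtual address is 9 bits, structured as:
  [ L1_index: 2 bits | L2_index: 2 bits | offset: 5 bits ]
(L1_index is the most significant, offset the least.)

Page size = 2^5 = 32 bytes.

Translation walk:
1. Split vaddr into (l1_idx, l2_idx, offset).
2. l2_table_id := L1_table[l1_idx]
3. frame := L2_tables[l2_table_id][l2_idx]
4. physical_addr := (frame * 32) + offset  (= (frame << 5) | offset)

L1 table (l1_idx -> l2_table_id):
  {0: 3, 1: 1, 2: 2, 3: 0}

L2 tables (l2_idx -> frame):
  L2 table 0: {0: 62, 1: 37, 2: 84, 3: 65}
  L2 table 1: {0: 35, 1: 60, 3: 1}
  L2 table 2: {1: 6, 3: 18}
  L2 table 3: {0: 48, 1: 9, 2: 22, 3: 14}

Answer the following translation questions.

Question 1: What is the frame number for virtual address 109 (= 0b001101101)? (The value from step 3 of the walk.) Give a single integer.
Answer: 14

Derivation:
vaddr = 109: l1_idx=0, l2_idx=3
L1[0] = 3; L2[3][3] = 14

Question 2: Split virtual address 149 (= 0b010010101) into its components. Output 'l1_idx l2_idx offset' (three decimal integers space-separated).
Answer: 1 0 21

Derivation:
vaddr = 149 = 0b010010101
  top 2 bits -> l1_idx = 1
  next 2 bits -> l2_idx = 0
  bottom 5 bits -> offset = 21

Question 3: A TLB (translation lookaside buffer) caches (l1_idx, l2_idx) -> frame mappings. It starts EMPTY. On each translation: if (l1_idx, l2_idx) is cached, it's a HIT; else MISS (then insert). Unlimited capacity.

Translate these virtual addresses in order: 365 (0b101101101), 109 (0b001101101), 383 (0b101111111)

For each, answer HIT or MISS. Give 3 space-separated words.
vaddr=365: (2,3) not in TLB -> MISS, insert
vaddr=109: (0,3) not in TLB -> MISS, insert
vaddr=383: (2,3) in TLB -> HIT

Answer: MISS MISS HIT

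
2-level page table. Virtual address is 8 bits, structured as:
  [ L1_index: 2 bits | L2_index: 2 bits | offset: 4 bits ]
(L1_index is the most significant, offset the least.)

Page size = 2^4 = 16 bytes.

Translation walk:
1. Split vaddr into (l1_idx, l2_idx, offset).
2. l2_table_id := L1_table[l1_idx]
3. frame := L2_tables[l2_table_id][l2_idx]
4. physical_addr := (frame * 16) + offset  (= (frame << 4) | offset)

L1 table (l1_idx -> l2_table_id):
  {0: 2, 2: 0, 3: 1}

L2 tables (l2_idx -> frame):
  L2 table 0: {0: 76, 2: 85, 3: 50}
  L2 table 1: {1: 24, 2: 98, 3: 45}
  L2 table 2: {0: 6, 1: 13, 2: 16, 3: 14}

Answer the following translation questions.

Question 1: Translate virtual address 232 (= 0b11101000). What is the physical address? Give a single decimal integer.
vaddr = 232 = 0b11101000
Split: l1_idx=3, l2_idx=2, offset=8
L1[3] = 1
L2[1][2] = 98
paddr = 98 * 16 + 8 = 1576

Answer: 1576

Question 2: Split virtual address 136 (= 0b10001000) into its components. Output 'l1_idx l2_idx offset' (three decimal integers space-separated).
vaddr = 136 = 0b10001000
  top 2 bits -> l1_idx = 2
  next 2 bits -> l2_idx = 0
  bottom 4 bits -> offset = 8

Answer: 2 0 8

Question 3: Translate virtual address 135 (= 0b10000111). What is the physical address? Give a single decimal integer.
vaddr = 135 = 0b10000111
Split: l1_idx=2, l2_idx=0, offset=7
L1[2] = 0
L2[0][0] = 76
paddr = 76 * 16 + 7 = 1223

Answer: 1223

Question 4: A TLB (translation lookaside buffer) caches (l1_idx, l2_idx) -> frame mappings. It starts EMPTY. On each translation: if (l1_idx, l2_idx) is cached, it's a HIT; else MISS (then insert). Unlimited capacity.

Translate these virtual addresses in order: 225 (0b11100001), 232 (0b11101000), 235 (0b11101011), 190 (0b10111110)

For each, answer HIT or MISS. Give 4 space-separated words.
Answer: MISS HIT HIT MISS

Derivation:
vaddr=225: (3,2) not in TLB -> MISS, insert
vaddr=232: (3,2) in TLB -> HIT
vaddr=235: (3,2) in TLB -> HIT
vaddr=190: (2,3) not in TLB -> MISS, insert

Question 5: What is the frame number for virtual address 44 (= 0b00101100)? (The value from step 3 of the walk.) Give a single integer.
vaddr = 44: l1_idx=0, l2_idx=2
L1[0] = 2; L2[2][2] = 16

Answer: 16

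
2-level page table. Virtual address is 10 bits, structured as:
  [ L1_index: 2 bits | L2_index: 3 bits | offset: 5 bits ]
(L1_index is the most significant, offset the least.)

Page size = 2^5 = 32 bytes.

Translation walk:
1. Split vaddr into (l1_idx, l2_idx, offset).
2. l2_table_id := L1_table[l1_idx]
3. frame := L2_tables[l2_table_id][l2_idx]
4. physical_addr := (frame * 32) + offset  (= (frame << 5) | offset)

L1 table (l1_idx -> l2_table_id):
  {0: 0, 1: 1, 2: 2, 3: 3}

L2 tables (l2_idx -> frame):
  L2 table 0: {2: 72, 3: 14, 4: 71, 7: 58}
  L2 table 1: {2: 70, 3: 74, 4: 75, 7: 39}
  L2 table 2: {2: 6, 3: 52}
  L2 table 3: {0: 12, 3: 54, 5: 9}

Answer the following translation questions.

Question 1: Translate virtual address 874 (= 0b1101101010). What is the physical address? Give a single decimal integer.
vaddr = 874 = 0b1101101010
Split: l1_idx=3, l2_idx=3, offset=10
L1[3] = 3
L2[3][3] = 54
paddr = 54 * 32 + 10 = 1738

Answer: 1738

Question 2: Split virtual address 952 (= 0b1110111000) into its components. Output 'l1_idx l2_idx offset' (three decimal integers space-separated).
Answer: 3 5 24

Derivation:
vaddr = 952 = 0b1110111000
  top 2 bits -> l1_idx = 3
  next 3 bits -> l2_idx = 5
  bottom 5 bits -> offset = 24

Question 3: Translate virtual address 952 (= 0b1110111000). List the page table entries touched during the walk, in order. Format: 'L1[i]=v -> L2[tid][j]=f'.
vaddr = 952 = 0b1110111000
Split: l1_idx=3, l2_idx=5, offset=24

Answer: L1[3]=3 -> L2[3][5]=9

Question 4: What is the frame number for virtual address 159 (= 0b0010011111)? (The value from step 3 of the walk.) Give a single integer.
vaddr = 159: l1_idx=0, l2_idx=4
L1[0] = 0; L2[0][4] = 71

Answer: 71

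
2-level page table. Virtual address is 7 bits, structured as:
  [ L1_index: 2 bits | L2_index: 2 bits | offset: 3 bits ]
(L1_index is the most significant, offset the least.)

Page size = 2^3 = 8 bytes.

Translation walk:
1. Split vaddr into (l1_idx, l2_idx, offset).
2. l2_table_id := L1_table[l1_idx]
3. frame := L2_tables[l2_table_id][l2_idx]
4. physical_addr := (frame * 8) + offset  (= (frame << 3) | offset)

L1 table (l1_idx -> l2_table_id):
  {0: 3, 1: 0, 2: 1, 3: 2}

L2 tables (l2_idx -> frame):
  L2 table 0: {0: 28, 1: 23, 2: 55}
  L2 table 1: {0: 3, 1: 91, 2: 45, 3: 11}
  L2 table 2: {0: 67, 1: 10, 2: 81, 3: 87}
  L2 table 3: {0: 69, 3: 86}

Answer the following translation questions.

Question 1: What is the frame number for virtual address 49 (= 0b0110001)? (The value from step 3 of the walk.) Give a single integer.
vaddr = 49: l1_idx=1, l2_idx=2
L1[1] = 0; L2[0][2] = 55

Answer: 55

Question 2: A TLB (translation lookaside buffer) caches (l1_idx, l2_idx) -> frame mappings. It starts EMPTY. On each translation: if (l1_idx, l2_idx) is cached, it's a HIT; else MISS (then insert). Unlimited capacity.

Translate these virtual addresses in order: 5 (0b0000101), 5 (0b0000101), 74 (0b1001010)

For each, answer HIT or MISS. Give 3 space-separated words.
vaddr=5: (0,0) not in TLB -> MISS, insert
vaddr=5: (0,0) in TLB -> HIT
vaddr=74: (2,1) not in TLB -> MISS, insert

Answer: MISS HIT MISS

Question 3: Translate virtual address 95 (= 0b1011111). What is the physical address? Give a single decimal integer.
Answer: 95

Derivation:
vaddr = 95 = 0b1011111
Split: l1_idx=2, l2_idx=3, offset=7
L1[2] = 1
L2[1][3] = 11
paddr = 11 * 8 + 7 = 95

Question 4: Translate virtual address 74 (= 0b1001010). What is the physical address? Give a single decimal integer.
vaddr = 74 = 0b1001010
Split: l1_idx=2, l2_idx=1, offset=2
L1[2] = 1
L2[1][1] = 91
paddr = 91 * 8 + 2 = 730

Answer: 730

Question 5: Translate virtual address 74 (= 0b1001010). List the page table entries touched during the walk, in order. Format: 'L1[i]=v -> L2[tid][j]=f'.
Answer: L1[2]=1 -> L2[1][1]=91

Derivation:
vaddr = 74 = 0b1001010
Split: l1_idx=2, l2_idx=1, offset=2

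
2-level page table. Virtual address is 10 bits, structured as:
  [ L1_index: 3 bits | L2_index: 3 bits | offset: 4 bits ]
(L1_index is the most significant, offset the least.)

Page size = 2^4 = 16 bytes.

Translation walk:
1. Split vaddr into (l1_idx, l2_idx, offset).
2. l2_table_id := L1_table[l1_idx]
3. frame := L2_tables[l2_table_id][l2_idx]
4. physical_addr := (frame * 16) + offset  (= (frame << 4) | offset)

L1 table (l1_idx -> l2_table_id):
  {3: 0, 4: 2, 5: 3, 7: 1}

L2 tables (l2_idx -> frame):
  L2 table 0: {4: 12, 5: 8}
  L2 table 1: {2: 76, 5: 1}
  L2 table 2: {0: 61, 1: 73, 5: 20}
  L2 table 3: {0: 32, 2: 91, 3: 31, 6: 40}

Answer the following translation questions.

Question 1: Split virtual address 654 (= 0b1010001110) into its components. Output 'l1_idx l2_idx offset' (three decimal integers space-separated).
vaddr = 654 = 0b1010001110
  top 3 bits -> l1_idx = 5
  next 3 bits -> l2_idx = 0
  bottom 4 bits -> offset = 14

Answer: 5 0 14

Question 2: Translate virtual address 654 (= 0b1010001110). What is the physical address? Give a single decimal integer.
Answer: 526

Derivation:
vaddr = 654 = 0b1010001110
Split: l1_idx=5, l2_idx=0, offset=14
L1[5] = 3
L2[3][0] = 32
paddr = 32 * 16 + 14 = 526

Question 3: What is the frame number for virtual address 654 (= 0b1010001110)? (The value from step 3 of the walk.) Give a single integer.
vaddr = 654: l1_idx=5, l2_idx=0
L1[5] = 3; L2[3][0] = 32

Answer: 32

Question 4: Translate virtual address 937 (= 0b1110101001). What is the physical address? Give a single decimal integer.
Answer: 1225

Derivation:
vaddr = 937 = 0b1110101001
Split: l1_idx=7, l2_idx=2, offset=9
L1[7] = 1
L2[1][2] = 76
paddr = 76 * 16 + 9 = 1225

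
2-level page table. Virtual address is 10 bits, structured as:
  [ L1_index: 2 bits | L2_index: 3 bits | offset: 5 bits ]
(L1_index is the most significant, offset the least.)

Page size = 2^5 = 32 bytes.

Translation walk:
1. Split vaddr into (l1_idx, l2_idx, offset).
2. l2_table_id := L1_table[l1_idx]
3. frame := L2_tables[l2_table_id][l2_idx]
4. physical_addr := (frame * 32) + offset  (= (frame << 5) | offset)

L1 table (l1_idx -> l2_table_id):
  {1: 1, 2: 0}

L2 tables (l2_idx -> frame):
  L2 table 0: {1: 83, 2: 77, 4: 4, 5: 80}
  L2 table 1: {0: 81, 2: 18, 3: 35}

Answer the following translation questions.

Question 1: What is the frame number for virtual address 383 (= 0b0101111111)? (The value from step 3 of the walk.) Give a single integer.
vaddr = 383: l1_idx=1, l2_idx=3
L1[1] = 1; L2[1][3] = 35

Answer: 35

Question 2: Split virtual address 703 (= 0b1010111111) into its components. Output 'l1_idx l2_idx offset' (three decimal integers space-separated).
Answer: 2 5 31

Derivation:
vaddr = 703 = 0b1010111111
  top 2 bits -> l1_idx = 2
  next 3 bits -> l2_idx = 5
  bottom 5 bits -> offset = 31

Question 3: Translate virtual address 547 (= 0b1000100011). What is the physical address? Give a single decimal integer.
Answer: 2659

Derivation:
vaddr = 547 = 0b1000100011
Split: l1_idx=2, l2_idx=1, offset=3
L1[2] = 0
L2[0][1] = 83
paddr = 83 * 32 + 3 = 2659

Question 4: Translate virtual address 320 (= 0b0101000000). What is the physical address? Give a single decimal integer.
vaddr = 320 = 0b0101000000
Split: l1_idx=1, l2_idx=2, offset=0
L1[1] = 1
L2[1][2] = 18
paddr = 18 * 32 + 0 = 576

Answer: 576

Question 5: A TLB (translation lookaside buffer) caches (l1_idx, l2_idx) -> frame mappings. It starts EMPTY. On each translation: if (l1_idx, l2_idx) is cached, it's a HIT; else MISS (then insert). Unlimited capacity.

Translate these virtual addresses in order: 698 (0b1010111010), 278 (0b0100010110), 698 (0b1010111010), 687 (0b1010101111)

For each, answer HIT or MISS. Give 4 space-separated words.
vaddr=698: (2,5) not in TLB -> MISS, insert
vaddr=278: (1,0) not in TLB -> MISS, insert
vaddr=698: (2,5) in TLB -> HIT
vaddr=687: (2,5) in TLB -> HIT

Answer: MISS MISS HIT HIT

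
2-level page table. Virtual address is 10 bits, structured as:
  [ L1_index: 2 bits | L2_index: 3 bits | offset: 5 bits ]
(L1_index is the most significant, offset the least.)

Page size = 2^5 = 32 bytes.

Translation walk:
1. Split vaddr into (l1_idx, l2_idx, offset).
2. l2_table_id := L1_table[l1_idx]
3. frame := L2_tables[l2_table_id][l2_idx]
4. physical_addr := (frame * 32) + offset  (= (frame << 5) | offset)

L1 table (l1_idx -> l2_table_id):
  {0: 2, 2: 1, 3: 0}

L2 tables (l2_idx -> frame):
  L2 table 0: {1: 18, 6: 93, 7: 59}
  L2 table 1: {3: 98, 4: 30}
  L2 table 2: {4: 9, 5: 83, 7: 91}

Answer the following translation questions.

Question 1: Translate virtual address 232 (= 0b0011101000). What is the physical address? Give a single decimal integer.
Answer: 2920

Derivation:
vaddr = 232 = 0b0011101000
Split: l1_idx=0, l2_idx=7, offset=8
L1[0] = 2
L2[2][7] = 91
paddr = 91 * 32 + 8 = 2920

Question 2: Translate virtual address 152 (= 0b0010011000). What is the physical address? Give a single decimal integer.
Answer: 312

Derivation:
vaddr = 152 = 0b0010011000
Split: l1_idx=0, l2_idx=4, offset=24
L1[0] = 2
L2[2][4] = 9
paddr = 9 * 32 + 24 = 312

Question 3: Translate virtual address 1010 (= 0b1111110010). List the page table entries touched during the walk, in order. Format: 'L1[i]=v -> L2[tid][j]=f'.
vaddr = 1010 = 0b1111110010
Split: l1_idx=3, l2_idx=7, offset=18

Answer: L1[3]=0 -> L2[0][7]=59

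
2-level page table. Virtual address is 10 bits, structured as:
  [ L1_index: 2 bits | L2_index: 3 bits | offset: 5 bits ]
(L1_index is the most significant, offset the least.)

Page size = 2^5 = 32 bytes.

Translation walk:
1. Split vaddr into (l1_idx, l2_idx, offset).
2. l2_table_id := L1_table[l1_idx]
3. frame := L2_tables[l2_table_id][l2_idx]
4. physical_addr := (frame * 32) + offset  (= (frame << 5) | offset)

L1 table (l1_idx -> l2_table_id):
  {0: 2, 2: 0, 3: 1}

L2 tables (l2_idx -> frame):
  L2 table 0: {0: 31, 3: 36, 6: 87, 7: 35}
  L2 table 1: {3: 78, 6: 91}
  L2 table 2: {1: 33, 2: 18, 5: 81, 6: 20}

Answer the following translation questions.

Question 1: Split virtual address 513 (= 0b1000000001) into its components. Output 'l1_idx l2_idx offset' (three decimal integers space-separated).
Answer: 2 0 1

Derivation:
vaddr = 513 = 0b1000000001
  top 2 bits -> l1_idx = 2
  next 3 bits -> l2_idx = 0
  bottom 5 bits -> offset = 1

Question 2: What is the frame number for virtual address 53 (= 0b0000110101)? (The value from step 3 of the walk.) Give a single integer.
vaddr = 53: l1_idx=0, l2_idx=1
L1[0] = 2; L2[2][1] = 33

Answer: 33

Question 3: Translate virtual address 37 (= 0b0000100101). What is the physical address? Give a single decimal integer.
Answer: 1061

Derivation:
vaddr = 37 = 0b0000100101
Split: l1_idx=0, l2_idx=1, offset=5
L1[0] = 2
L2[2][1] = 33
paddr = 33 * 32 + 5 = 1061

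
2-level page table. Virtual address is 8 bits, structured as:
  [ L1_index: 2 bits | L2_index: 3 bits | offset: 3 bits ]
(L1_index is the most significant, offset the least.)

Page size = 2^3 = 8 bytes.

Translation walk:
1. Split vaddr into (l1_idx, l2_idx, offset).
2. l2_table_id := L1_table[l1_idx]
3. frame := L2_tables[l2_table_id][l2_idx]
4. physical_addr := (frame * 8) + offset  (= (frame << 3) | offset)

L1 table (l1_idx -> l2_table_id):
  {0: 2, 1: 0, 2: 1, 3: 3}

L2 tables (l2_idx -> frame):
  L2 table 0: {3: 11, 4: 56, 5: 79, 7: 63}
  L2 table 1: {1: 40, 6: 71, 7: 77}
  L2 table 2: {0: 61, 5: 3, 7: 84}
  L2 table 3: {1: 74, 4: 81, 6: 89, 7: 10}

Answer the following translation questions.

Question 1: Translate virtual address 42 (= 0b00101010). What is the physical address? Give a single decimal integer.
vaddr = 42 = 0b00101010
Split: l1_idx=0, l2_idx=5, offset=2
L1[0] = 2
L2[2][5] = 3
paddr = 3 * 8 + 2 = 26

Answer: 26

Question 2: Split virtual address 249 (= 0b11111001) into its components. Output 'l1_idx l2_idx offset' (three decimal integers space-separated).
vaddr = 249 = 0b11111001
  top 2 bits -> l1_idx = 3
  next 3 bits -> l2_idx = 7
  bottom 3 bits -> offset = 1

Answer: 3 7 1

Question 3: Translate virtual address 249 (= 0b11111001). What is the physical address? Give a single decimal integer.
Answer: 81

Derivation:
vaddr = 249 = 0b11111001
Split: l1_idx=3, l2_idx=7, offset=1
L1[3] = 3
L2[3][7] = 10
paddr = 10 * 8 + 1 = 81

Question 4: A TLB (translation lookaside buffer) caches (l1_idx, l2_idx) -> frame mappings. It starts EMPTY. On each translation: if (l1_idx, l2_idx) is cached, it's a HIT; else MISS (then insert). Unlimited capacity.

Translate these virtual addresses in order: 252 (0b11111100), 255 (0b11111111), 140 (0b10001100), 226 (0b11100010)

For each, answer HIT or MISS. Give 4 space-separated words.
vaddr=252: (3,7) not in TLB -> MISS, insert
vaddr=255: (3,7) in TLB -> HIT
vaddr=140: (2,1) not in TLB -> MISS, insert
vaddr=226: (3,4) not in TLB -> MISS, insert

Answer: MISS HIT MISS MISS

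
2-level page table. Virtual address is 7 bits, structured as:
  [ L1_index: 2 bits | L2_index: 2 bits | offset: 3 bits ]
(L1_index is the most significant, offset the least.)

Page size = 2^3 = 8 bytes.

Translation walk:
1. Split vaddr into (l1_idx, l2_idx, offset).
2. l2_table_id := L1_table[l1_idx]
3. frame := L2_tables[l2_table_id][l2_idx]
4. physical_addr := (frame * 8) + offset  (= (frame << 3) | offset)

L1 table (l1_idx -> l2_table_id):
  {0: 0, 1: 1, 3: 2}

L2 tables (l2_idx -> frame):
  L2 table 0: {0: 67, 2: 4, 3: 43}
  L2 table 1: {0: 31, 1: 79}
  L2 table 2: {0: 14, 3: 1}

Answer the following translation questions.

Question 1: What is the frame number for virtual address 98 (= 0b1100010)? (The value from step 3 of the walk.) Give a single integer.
Answer: 14

Derivation:
vaddr = 98: l1_idx=3, l2_idx=0
L1[3] = 2; L2[2][0] = 14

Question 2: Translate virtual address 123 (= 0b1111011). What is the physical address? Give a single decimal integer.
vaddr = 123 = 0b1111011
Split: l1_idx=3, l2_idx=3, offset=3
L1[3] = 2
L2[2][3] = 1
paddr = 1 * 8 + 3 = 11

Answer: 11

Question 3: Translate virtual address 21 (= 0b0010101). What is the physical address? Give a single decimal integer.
vaddr = 21 = 0b0010101
Split: l1_idx=0, l2_idx=2, offset=5
L1[0] = 0
L2[0][2] = 4
paddr = 4 * 8 + 5 = 37

Answer: 37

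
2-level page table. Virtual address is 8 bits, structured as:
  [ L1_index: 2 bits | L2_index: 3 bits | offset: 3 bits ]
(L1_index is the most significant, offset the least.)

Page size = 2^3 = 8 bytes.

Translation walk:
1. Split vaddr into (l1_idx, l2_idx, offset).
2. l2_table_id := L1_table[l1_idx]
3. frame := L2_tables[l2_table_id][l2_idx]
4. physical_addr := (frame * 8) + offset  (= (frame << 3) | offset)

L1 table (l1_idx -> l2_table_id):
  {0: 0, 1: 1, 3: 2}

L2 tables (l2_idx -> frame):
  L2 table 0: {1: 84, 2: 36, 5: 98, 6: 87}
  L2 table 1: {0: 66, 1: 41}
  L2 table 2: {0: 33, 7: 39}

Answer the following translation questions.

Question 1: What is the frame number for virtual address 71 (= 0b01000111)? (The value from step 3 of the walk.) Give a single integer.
vaddr = 71: l1_idx=1, l2_idx=0
L1[1] = 1; L2[1][0] = 66

Answer: 66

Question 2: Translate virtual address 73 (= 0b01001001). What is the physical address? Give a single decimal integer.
vaddr = 73 = 0b01001001
Split: l1_idx=1, l2_idx=1, offset=1
L1[1] = 1
L2[1][1] = 41
paddr = 41 * 8 + 1 = 329

Answer: 329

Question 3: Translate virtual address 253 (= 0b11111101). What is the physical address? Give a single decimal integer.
vaddr = 253 = 0b11111101
Split: l1_idx=3, l2_idx=7, offset=5
L1[3] = 2
L2[2][7] = 39
paddr = 39 * 8 + 5 = 317

Answer: 317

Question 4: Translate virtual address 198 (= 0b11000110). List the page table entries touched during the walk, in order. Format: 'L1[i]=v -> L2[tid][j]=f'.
Answer: L1[3]=2 -> L2[2][0]=33

Derivation:
vaddr = 198 = 0b11000110
Split: l1_idx=3, l2_idx=0, offset=6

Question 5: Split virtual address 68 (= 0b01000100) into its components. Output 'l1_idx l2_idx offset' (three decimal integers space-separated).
vaddr = 68 = 0b01000100
  top 2 bits -> l1_idx = 1
  next 3 bits -> l2_idx = 0
  bottom 3 bits -> offset = 4

Answer: 1 0 4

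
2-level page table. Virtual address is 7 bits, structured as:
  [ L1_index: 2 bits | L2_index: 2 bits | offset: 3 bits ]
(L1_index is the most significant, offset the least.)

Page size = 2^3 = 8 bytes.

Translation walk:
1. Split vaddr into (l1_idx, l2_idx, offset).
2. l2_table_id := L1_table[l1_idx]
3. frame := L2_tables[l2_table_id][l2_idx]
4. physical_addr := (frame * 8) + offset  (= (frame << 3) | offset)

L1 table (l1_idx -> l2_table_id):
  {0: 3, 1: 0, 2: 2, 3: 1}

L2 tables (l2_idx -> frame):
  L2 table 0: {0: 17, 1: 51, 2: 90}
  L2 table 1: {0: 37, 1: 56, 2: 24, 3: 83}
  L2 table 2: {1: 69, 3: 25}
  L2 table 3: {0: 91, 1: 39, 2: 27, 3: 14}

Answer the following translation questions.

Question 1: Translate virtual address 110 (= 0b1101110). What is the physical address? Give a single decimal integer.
Answer: 454

Derivation:
vaddr = 110 = 0b1101110
Split: l1_idx=3, l2_idx=1, offset=6
L1[3] = 1
L2[1][1] = 56
paddr = 56 * 8 + 6 = 454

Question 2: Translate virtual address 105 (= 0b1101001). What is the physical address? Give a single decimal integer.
vaddr = 105 = 0b1101001
Split: l1_idx=3, l2_idx=1, offset=1
L1[3] = 1
L2[1][1] = 56
paddr = 56 * 8 + 1 = 449

Answer: 449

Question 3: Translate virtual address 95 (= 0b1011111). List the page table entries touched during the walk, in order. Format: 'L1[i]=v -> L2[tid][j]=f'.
Answer: L1[2]=2 -> L2[2][3]=25

Derivation:
vaddr = 95 = 0b1011111
Split: l1_idx=2, l2_idx=3, offset=7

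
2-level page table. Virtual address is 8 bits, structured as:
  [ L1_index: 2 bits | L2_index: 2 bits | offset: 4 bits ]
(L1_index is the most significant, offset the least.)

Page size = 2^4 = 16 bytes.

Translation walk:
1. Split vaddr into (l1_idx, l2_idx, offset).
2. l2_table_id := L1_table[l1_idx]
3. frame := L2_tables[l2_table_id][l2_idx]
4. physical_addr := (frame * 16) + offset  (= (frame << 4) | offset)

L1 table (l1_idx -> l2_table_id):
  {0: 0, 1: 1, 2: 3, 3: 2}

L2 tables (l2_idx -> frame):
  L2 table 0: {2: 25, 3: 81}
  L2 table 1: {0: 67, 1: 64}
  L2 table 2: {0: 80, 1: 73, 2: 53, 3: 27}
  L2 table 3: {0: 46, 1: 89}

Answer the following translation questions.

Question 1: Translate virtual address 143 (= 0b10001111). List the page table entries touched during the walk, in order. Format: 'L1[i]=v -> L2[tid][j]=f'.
Answer: L1[2]=3 -> L2[3][0]=46

Derivation:
vaddr = 143 = 0b10001111
Split: l1_idx=2, l2_idx=0, offset=15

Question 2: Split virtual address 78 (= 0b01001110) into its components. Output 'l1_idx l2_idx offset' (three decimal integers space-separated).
vaddr = 78 = 0b01001110
  top 2 bits -> l1_idx = 1
  next 2 bits -> l2_idx = 0
  bottom 4 bits -> offset = 14

Answer: 1 0 14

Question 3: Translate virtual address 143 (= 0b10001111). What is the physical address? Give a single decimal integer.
Answer: 751

Derivation:
vaddr = 143 = 0b10001111
Split: l1_idx=2, l2_idx=0, offset=15
L1[2] = 3
L2[3][0] = 46
paddr = 46 * 16 + 15 = 751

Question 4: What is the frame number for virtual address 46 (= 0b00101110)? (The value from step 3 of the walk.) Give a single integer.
vaddr = 46: l1_idx=0, l2_idx=2
L1[0] = 0; L2[0][2] = 25

Answer: 25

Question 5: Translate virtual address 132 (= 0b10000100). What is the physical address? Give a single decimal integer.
Answer: 740

Derivation:
vaddr = 132 = 0b10000100
Split: l1_idx=2, l2_idx=0, offset=4
L1[2] = 3
L2[3][0] = 46
paddr = 46 * 16 + 4 = 740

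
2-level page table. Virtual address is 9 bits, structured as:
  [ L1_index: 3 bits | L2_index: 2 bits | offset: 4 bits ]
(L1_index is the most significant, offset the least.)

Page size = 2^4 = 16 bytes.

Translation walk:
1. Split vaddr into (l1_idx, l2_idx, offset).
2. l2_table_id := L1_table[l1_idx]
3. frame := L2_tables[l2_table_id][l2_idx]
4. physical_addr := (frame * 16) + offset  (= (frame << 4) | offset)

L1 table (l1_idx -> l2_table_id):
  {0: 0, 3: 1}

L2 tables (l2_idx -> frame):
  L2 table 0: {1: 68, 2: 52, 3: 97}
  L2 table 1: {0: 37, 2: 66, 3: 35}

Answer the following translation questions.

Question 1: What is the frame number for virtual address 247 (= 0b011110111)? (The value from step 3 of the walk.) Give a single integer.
vaddr = 247: l1_idx=3, l2_idx=3
L1[3] = 1; L2[1][3] = 35

Answer: 35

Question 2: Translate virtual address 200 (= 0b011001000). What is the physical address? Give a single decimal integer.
Answer: 600

Derivation:
vaddr = 200 = 0b011001000
Split: l1_idx=3, l2_idx=0, offset=8
L1[3] = 1
L2[1][0] = 37
paddr = 37 * 16 + 8 = 600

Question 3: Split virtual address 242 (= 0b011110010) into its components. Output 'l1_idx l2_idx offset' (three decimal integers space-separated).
vaddr = 242 = 0b011110010
  top 3 bits -> l1_idx = 3
  next 2 bits -> l2_idx = 3
  bottom 4 bits -> offset = 2

Answer: 3 3 2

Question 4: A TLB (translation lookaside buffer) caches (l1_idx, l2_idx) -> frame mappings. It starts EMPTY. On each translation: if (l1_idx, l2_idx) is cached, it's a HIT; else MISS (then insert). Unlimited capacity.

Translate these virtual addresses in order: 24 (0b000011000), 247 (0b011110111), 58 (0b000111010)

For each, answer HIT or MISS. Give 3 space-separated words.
vaddr=24: (0,1) not in TLB -> MISS, insert
vaddr=247: (3,3) not in TLB -> MISS, insert
vaddr=58: (0,3) not in TLB -> MISS, insert

Answer: MISS MISS MISS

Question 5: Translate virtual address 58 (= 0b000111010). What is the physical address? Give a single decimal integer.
Answer: 1562

Derivation:
vaddr = 58 = 0b000111010
Split: l1_idx=0, l2_idx=3, offset=10
L1[0] = 0
L2[0][3] = 97
paddr = 97 * 16 + 10 = 1562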